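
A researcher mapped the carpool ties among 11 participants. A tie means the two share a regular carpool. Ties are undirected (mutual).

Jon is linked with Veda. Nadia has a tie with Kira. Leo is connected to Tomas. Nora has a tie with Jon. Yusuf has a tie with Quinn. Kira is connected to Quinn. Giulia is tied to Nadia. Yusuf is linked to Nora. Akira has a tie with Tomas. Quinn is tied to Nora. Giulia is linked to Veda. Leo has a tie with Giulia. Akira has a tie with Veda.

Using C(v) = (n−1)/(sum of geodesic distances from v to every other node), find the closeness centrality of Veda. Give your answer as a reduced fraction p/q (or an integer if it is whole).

1/2

Distances from Veda: Akira:1, Giulia:1, Jon:1, Kira:3, Leo:2, Nadia:2, Nora:2, Quinn:3, Tomas:2, Yusuf:3. Sum = 20.
n = 11, so closeness = 10/20 = 1/2.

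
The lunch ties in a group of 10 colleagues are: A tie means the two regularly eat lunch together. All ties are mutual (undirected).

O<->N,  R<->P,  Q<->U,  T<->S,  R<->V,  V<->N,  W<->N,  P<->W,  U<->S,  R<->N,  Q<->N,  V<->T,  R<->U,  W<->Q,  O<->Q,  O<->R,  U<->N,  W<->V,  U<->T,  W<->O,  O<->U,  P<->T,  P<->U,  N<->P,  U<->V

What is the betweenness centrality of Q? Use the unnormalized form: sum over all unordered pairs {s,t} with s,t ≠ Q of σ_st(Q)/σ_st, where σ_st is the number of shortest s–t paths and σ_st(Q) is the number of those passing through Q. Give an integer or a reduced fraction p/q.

12/35

Pairs whose geodesics pass through Q — S–W: 1/7; U–W: 1/5.
All other pairs contribute 0.
Summing the contributions gives betweenness(Q) = 12/35.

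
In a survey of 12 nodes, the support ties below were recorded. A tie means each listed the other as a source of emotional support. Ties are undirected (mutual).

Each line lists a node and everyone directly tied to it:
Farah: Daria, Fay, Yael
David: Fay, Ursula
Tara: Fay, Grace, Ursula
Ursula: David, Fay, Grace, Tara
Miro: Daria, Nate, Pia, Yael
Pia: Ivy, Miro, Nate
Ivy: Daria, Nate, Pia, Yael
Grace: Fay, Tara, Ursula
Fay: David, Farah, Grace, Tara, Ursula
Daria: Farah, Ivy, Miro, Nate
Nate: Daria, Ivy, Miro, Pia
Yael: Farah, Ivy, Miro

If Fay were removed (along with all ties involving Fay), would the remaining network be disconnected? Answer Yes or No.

Yes

Removing Fay leaves {David, Grace, Tara, and Ursula} with no path to {Daria, Farah, Ivy, Miro, Nate, Pia, and Yael}, so the network splits into 2 components. Fay is a cut vertex.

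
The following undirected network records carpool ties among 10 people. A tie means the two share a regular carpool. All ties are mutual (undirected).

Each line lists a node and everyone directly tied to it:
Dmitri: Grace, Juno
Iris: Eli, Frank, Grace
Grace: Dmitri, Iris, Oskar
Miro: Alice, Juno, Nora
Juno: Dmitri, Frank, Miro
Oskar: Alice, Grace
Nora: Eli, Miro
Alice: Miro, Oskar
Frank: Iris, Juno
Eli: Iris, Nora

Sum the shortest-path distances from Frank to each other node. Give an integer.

Distances from Frank: Alice:3, Dmitri:2, Eli:2, Grace:2, Iris:1, Juno:1, Miro:2, Nora:3, Oskar:3.
Sum = 3 + 2 + 2 + 2 + 1 + 1 + 2 + 3 + 3 = 19.

19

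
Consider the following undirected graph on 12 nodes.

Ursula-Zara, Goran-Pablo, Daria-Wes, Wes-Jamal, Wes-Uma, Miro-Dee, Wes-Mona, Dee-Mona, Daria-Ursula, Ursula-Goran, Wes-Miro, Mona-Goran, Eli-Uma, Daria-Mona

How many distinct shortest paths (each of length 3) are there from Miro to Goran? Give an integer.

The shortest distance is 3. The length-3 paths are: Miro–Dee–Mona–Goran; Miro–Wes–Mona–Goran.
That gives 2 distinct shortest paths.

2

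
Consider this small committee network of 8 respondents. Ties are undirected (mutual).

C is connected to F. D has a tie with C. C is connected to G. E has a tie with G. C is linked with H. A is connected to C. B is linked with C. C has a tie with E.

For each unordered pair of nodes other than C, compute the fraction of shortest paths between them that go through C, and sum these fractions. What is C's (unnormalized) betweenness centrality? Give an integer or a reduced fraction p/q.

20

Pairs whose geodesics pass through C — F–A: 1; F–H: 1; F–E: 1; F–G: 1; F–B: 1; F–D: 1; A–H: 1; A–E: 1; A–G: 1; A–B: 1; A–D: 1; H–E: 1; H–G: 1; H–B: 1 … (+6 more pairs).
All other pairs contribute 0.
Summing the contributions gives betweenness(C) = 20.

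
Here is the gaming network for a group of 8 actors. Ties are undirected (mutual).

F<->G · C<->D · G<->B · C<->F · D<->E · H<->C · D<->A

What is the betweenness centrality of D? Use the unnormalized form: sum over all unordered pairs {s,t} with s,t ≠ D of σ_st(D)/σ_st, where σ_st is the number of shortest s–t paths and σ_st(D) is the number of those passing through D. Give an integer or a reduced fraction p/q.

Pairs whose geodesics pass through D — E–A: 1; E–C: 1; E–F: 1; E–H: 1; E–G: 1; E–B: 1; A–C: 1; A–F: 1; A–H: 1; A–G: 1; A–B: 1.
All other pairs contribute 0.
Summing the contributions gives betweenness(D) = 11.

11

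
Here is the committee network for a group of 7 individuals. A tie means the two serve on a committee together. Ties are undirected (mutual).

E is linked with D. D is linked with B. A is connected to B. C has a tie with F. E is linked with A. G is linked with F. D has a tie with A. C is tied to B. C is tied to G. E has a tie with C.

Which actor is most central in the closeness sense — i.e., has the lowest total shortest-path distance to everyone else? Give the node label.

C

Farness (sum of distances to all others) for each node — A:11, B:9, C:8, D:11, E:9, F:12, G:12.
The smallest farness is 8, for C, so C has the highest closeness.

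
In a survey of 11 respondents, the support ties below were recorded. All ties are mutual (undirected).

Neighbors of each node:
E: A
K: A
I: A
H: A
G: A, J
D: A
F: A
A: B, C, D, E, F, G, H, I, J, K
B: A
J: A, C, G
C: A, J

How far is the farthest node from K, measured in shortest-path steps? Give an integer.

2

Distances from K: A:1, B:2, C:2, D:2, E:2, F:2, G:2, H:2, I:2, J:2.
The largest is 2 (to H, D, J, B, E, F, G, I, and C), so the eccentricity of K is 2.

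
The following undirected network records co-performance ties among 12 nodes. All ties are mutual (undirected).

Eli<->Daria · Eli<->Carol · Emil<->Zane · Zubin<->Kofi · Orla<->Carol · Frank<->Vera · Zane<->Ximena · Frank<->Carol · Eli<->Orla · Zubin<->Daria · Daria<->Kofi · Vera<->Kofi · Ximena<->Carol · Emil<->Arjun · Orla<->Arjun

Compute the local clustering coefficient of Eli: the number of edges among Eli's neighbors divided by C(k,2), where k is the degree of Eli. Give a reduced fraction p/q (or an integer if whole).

1/3

Eli's neighbors: Carol, Daria, and Orla (k = 3).
Possible neighbor pairs: C(3,2) = 3. Edges among them: Carol–Orla → e = 1.
Clustering(Eli) = 1/3.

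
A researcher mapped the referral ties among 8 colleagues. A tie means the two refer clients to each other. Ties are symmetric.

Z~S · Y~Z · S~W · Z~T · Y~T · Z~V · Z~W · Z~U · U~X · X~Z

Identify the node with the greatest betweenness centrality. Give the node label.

Unnormalized betweenness of each node: S:0, T:0, U:0, V:0, W:0, X:0, Y:0, Z:18.
Z has the largest value, 18, making it the main broker — the node through which the most shortest paths run.

Z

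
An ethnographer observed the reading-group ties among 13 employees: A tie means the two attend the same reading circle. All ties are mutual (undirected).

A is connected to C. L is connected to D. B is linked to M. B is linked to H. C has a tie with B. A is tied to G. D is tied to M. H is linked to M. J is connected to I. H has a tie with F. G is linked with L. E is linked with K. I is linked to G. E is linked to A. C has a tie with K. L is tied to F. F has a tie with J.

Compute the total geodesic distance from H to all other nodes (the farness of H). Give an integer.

27

Distances from H: A:3, B:1, C:2, D:2, E:4, F:1, G:3, I:3, J:2, K:3, L:2, M:1.
Sum = 3 + 1 + 2 + 2 + 4 + 1 + 3 + 3 + 2 + 3 + 2 + 1 = 27.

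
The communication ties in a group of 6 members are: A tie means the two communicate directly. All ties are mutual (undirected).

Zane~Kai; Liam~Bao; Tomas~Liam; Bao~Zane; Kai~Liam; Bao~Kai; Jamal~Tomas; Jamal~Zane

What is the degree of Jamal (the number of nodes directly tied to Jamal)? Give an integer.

Jamal is directly tied to Tomas and Zane. That is 2 neighbors, so the degree of Jamal is 2.

2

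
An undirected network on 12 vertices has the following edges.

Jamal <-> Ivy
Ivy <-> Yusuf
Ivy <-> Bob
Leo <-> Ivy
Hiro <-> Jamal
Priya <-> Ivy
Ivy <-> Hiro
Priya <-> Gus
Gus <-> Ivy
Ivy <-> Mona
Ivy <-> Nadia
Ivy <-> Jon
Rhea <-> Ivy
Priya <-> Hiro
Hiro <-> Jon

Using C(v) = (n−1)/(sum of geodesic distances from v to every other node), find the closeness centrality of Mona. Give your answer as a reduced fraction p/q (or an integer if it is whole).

Distances from Mona: Bob:2, Gus:2, Hiro:2, Ivy:1, Jamal:2, Jon:2, Leo:2, Nadia:2, Priya:2, Rhea:2, Yusuf:2. Sum = 21.
n = 12, so closeness = 11/21.

11/21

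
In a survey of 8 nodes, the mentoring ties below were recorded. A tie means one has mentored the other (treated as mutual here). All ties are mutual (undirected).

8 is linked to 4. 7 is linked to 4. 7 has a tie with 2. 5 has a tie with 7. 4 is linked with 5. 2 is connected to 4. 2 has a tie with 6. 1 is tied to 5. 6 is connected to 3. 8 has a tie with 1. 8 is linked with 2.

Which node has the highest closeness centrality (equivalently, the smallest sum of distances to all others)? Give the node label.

2

Farness (sum of distances to all others) for each node — 1:15, 2:10, 3:20, 4:11, 5:14, 6:14, 7:12, 8:12.
The smallest farness is 10, for 2, so 2 has the highest closeness.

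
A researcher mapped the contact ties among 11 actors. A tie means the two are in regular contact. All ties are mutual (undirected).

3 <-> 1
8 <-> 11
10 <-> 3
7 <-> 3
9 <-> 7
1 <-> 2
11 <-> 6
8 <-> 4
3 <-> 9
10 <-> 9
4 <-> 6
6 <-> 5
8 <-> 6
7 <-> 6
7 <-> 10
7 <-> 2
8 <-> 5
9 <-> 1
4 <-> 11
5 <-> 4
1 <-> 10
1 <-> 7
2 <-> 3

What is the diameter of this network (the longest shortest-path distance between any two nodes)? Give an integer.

Eccentricity of each node (its greatest distance to any other): 1:3, 2:3, 3:3, 4:3, 5:3, 6:2, 7:2, 8:3, 9:3, 10:3, 11:3.
The maximum eccentricity is 3, realized for instance by the pair 10–4 via 10 – 7 – 6 – 4. So the diameter is 3.

3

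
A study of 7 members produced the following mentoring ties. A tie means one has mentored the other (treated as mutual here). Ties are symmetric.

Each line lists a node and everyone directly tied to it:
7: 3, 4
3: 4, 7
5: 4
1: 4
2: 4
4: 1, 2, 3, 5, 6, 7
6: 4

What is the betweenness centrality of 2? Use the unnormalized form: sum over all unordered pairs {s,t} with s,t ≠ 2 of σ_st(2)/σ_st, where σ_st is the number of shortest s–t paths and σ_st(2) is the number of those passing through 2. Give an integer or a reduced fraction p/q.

No shortest path between any pair of other nodes passes through 2.
Summing the contributions gives betweenness(2) = 0.

0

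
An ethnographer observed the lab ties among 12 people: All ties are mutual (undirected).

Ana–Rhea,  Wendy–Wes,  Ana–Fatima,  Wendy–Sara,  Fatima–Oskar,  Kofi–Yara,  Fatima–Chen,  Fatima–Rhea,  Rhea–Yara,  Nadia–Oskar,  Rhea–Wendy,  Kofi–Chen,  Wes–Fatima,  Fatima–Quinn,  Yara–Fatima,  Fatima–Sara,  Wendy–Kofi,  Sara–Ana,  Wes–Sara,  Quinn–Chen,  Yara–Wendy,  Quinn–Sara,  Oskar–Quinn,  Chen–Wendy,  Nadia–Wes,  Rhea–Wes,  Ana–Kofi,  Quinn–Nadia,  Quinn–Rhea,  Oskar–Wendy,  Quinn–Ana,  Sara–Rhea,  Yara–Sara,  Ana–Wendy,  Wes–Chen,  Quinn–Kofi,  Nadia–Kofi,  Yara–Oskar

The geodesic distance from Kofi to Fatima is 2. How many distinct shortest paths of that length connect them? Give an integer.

The shortest distance is 2. The length-2 paths are: Kofi–Yara–Fatima; Kofi–Quinn–Fatima; Kofi–Ana–Fatima; Kofi–Chen–Fatima.
That gives 4 distinct shortest paths.

4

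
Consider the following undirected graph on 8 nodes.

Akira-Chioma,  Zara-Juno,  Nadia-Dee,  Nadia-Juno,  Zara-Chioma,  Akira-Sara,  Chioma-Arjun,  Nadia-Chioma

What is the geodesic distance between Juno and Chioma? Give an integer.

2

One shortest route is Juno – Nadia – Chioma, which uses 2 edges, and Juno and Chioma are not directly tied, so nothing shorter exists. So d(Juno,Chioma) = 2.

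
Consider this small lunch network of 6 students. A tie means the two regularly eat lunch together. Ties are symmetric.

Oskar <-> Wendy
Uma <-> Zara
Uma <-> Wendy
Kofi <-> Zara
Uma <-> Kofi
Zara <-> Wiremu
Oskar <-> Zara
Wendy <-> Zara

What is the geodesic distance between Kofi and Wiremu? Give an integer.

2

One shortest route is Kofi – Zara – Wiremu, which uses 2 edges, and Kofi and Wiremu are not directly tied, so nothing shorter exists. So d(Kofi,Wiremu) = 2.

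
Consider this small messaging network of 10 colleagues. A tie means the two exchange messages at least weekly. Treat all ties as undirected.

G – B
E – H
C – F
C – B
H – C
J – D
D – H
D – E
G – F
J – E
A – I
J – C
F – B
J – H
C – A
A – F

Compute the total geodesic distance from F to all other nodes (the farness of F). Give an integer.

16

Distances from F: A:1, B:1, C:1, D:3, E:3, G:1, H:2, I:2, J:2.
Sum = 1 + 1 + 1 + 3 + 3 + 1 + 2 + 2 + 2 = 16.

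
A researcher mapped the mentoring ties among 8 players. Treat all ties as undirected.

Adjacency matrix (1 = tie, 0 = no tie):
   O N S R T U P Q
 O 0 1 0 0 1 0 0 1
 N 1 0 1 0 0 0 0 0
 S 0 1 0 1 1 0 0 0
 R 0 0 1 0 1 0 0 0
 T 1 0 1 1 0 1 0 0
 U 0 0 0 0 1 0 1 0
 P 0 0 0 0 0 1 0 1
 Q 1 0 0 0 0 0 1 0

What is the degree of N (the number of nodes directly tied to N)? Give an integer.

N is directly tied to O and S. That is 2 neighbors, so the degree of N is 2.

2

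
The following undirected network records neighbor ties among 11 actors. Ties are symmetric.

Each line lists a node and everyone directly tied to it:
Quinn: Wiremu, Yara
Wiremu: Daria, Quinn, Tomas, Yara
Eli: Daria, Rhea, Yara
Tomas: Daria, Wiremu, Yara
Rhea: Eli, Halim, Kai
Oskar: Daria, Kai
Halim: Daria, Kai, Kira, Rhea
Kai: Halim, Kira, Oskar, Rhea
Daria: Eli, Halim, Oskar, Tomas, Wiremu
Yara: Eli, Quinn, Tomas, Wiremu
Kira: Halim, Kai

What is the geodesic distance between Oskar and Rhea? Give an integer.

2

One shortest route is Oskar – Kai – Rhea, which uses 2 edges, and Oskar and Rhea are not directly tied, so nothing shorter exists. So d(Oskar,Rhea) = 2.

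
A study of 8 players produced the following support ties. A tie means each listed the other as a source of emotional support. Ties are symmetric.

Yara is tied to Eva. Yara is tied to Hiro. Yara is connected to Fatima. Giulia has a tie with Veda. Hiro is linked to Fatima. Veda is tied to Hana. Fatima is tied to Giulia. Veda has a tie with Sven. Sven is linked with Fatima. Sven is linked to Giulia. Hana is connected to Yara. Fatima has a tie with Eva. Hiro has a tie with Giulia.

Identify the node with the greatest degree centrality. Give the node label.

Degrees — Eva:2, Fatima:5, Giulia:4, Hana:2, Hiro:3, Sven:3, Veda:3, Yara:4.
The maximum is 5, attained only by Fatima.

Fatima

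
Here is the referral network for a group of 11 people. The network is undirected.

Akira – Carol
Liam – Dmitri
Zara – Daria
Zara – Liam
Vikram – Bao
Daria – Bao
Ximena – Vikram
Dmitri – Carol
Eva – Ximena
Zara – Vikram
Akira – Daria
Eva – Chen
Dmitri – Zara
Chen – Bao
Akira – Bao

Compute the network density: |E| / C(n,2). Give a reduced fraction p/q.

There are 15 edges and 11 nodes, so the maximum possible is C(11,2) = 55.
Density = 15/55 = 3/11.

3/11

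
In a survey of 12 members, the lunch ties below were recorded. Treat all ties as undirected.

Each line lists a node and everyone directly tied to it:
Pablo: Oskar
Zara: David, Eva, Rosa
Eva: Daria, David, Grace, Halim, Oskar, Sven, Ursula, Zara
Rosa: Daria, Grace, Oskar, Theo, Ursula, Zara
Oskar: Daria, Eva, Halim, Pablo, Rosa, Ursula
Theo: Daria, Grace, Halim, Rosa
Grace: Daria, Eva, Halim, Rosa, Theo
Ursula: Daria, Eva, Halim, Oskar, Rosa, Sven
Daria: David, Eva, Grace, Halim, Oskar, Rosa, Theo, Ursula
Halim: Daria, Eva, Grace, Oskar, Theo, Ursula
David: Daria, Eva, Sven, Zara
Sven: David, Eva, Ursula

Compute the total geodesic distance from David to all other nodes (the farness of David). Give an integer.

19

Distances from David: Daria:1, Eva:1, Grace:2, Halim:2, Oskar:2, Pablo:3, Rosa:2, Sven:1, Theo:2, Ursula:2, Zara:1.
Sum = 1 + 1 + 2 + 2 + 2 + 3 + 2 + 1 + 2 + 2 + 1 = 19.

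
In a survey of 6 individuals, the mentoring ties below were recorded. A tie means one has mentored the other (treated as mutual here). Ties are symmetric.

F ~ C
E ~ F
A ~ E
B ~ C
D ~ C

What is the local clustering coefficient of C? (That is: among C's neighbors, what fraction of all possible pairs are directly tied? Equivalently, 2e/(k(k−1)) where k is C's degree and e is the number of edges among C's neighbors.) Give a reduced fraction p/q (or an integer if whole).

0

C's neighbors: B, D, and F (k = 3).
Possible neighbor pairs: C(3,2) = 3. Edges among them: none → e = 0.
Clustering(C) = 0/3 = 0.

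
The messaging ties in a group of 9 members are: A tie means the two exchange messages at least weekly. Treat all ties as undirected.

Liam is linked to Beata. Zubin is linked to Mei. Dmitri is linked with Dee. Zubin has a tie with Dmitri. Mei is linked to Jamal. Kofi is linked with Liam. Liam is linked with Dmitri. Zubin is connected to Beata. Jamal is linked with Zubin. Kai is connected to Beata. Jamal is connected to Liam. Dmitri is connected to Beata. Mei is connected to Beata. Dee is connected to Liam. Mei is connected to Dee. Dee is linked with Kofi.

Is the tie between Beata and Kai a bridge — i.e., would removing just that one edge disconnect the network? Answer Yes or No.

Yes

Without the Beata–Kai edge there is no alternate route between Beata and Kai, so the network disconnects. It is a bridge.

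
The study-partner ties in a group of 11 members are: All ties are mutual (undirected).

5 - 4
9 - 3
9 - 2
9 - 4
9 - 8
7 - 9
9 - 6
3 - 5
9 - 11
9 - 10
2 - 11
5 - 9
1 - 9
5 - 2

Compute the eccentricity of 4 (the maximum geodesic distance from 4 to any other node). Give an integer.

Distances from 4: 1:2, 2:2, 3:2, 5:1, 6:2, 7:2, 8:2, 9:1, 10:2, 11:2.
The largest is 2 (to 10, 8, 2, 6, 11, 1, 7, and 3), so the eccentricity of 4 is 2.

2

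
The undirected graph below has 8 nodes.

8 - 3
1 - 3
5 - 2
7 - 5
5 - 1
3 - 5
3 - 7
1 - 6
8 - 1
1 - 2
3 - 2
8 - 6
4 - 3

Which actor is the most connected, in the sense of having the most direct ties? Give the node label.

3

Degrees — 1:5, 2:3, 3:6, 4:1, 5:4, 6:2, 7:2, 8:3.
The maximum is 6, attained only by 3.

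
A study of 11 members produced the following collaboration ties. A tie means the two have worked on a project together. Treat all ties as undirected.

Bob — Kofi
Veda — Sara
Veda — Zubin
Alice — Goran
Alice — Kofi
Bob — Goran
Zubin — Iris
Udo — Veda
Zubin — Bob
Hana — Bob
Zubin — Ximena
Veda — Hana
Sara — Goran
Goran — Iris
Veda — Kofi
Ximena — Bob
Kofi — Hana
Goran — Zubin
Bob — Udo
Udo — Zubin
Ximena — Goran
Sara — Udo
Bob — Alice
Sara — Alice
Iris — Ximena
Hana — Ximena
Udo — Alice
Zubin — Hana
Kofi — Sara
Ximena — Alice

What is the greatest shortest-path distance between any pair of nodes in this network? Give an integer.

3

Eccentricity of each node (its greatest distance to any other): Alice:2, Bob:2, Goran:2, Hana:2, Iris:3, Kofi:3, Sara:2, Udo:2, Veda:2, Ximena:2, Zubin:2.
The maximum eccentricity is 3, realized for instance by the pair Kofi–Iris via Kofi – Hana – Ximena – Iris. So the diameter is 3.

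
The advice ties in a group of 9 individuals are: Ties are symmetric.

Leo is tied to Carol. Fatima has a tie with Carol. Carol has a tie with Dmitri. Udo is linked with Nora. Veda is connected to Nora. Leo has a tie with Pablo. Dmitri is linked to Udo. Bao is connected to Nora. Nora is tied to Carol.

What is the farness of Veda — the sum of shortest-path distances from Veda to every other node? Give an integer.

Distances from Veda: Bao:2, Carol:2, Dmitri:3, Fatima:3, Leo:3, Nora:1, Pablo:4, Udo:2.
Sum = 2 + 2 + 3 + 3 + 3 + 1 + 4 + 2 = 20.

20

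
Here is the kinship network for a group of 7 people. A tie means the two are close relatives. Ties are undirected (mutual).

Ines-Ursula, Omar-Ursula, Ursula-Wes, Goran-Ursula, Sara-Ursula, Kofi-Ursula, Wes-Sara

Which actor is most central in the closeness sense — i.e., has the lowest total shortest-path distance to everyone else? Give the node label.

Farness (sum of distances to all others) for each node — Goran:11, Ines:11, Kofi:11, Omar:11, Sara:10, Ursula:6, Wes:10.
The smallest farness is 6, for Ursula, so Ursula has the highest closeness.

Ursula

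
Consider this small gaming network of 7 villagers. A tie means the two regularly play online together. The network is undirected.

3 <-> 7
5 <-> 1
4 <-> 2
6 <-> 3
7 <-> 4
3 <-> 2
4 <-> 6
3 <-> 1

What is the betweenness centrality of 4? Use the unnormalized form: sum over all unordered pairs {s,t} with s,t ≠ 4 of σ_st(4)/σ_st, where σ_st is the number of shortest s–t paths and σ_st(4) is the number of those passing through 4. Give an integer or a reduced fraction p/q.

3/2

Pairs whose geodesics pass through 4 — 2–7: 1/2; 2–6: 1/2; 7–6: 1/2.
All other pairs contribute 0.
Summing the contributions gives betweenness(4) = 3/2.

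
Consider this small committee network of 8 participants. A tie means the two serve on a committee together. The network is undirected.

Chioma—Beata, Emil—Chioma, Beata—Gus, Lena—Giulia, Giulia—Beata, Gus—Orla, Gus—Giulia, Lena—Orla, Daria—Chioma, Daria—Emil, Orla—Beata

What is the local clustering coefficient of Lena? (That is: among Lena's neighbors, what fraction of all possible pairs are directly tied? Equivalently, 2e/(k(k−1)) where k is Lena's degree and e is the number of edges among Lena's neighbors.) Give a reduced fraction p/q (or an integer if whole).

0

Lena's neighbors: Giulia and Orla (k = 2).
Possible neighbor pairs: C(2,2) = 1. Edges among them: none → e = 0.
Clustering(Lena) = 0/1.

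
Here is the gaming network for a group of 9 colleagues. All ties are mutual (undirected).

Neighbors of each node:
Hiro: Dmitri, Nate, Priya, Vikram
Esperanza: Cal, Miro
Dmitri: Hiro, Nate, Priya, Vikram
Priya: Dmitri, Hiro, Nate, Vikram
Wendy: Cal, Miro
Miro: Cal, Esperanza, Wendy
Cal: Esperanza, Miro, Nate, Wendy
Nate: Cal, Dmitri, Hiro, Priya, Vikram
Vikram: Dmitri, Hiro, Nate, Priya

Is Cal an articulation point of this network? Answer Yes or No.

Yes

Removing Cal leaves {Esperanza, Miro, and Wendy} with no path to {Dmitri, Hiro, Nate, Priya, and Vikram}, so the network splits into 2 components. Cal is a cut vertex.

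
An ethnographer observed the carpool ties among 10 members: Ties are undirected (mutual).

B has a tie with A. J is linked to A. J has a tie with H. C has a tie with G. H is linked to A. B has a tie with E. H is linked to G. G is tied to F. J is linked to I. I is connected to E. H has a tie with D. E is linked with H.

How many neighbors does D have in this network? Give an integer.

D is directly tied to H. That is 1 neighbor, so the degree of D is 1.

1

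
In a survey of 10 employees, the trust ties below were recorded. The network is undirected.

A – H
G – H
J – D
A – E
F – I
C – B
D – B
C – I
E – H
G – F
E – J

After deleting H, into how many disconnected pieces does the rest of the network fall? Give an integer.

1

H's neighbors (A, E, and G) remain reachable from one another through other ties, so the rest of the network stays in one piece.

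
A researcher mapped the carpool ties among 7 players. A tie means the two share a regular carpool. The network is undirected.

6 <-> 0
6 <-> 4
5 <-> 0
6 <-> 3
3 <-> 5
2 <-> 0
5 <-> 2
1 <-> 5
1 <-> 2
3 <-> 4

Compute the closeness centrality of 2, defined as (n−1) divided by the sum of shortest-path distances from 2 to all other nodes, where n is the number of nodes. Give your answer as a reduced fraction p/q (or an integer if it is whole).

3/5

Distances from 2: 0:1, 1:1, 3:2, 4:3, 5:1, 6:2. Sum = 10.
n = 7, so closeness = 6/10 = 3/5.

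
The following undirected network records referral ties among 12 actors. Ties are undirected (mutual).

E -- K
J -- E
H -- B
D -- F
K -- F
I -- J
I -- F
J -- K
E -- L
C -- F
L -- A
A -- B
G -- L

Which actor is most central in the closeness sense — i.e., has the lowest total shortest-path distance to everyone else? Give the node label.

Farness (sum of distances to all others) for each node — A:32, B:40, C:40, D:40, E:24, F:30, G:36, H:50, I:32, J:28, K:26, L:26.
The smallest farness is 24, for E, so E has the highest closeness.

E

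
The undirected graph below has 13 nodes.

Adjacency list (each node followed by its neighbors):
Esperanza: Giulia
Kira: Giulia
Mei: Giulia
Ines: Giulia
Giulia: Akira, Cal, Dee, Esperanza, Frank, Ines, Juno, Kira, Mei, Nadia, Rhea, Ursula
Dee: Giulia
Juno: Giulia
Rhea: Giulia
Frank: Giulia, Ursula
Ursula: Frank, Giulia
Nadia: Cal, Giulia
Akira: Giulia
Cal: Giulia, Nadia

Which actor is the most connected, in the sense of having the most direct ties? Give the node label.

Giulia

Degrees — Akira:1, Cal:2, Dee:1, Esperanza:1, Frank:2, Giulia:12, Ines:1, Juno:1, Kira:1, Mei:1, Nadia:2, Rhea:1, Ursula:2.
The maximum is 12, attained only by Giulia.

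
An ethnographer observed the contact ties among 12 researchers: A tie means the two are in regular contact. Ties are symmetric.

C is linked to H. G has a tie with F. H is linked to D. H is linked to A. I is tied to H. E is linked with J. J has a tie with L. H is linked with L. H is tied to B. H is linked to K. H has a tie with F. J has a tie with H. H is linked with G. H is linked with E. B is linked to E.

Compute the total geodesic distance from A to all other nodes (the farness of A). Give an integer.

21

Distances from A: B:2, C:2, D:2, E:2, F:2, G:2, H:1, I:2, J:2, K:2, L:2.
Sum = 2 + 2 + 2 + 2 + 2 + 2 + 1 + 2 + 2 + 2 + 2 = 21.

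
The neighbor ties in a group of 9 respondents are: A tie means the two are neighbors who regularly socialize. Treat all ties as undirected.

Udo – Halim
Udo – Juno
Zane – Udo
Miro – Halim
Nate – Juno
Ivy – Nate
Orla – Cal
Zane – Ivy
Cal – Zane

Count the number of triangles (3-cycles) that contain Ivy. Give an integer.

0

Ivy's neighbors are Nate and Zane, but none of them are tied to each other, so no triangle contains Ivy.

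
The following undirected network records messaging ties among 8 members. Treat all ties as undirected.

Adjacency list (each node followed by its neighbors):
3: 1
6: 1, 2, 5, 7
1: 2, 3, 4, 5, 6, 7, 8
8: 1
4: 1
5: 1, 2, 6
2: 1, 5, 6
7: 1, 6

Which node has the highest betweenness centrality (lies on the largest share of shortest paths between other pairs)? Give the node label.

1

Unnormalized betweenness of each node: 1:16, 2:0, 3:0, 4:0, 5:0, 6:1, 7:0, 8:0.
1 has the largest value, 16, making it the main broker — the node through which the most shortest paths run.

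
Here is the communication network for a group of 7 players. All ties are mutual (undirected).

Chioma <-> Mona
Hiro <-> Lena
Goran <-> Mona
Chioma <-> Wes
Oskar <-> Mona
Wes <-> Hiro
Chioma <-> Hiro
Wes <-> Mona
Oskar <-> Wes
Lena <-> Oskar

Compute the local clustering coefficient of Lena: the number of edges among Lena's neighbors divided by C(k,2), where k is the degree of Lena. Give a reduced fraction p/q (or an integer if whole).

Lena's neighbors: Hiro and Oskar (k = 2).
Possible neighbor pairs: C(2,2) = 1. Edges among them: none → e = 0.
Clustering(Lena) = 0/1.

0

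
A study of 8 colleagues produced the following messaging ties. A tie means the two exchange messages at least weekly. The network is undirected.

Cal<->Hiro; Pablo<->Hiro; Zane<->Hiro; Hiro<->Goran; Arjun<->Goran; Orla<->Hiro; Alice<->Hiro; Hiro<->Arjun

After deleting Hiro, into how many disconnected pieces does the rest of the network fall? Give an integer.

6

Without Hiro, the remaining ties split the others into: {Cal}; {Arjun, Goran}; {Zane}; {Alice}; {Orla}; {Pablo}.
That's 6 separate components.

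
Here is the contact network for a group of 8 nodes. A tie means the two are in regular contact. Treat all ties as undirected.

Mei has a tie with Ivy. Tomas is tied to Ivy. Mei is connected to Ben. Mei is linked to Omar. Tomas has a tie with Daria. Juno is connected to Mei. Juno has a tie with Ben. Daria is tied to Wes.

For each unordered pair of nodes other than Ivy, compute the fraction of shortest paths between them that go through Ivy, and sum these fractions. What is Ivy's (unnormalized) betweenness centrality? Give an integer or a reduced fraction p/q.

12

Pairs whose geodesics pass through Ivy — Mei–Daria: 1; Mei–Wes: 1; Mei–Tomas: 1; Daria–Juno: 1; Daria–Omar: 1; Daria–Ben: 1; Juno–Wes: 1; Juno–Tomas: 1; Wes–Omar: 1; Wes–Ben: 1; Tomas–Omar: 1; Tomas–Ben: 1.
All other pairs contribute 0.
Summing the contributions gives betweenness(Ivy) = 12.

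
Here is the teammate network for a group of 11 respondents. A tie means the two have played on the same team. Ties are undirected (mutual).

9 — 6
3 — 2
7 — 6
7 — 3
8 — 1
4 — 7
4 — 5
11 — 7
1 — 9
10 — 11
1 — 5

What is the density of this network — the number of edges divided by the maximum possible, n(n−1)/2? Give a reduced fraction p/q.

There are 11 edges and 11 nodes, so the maximum possible is C(11,2) = 55.
Density = 11/55 = 1/5.

1/5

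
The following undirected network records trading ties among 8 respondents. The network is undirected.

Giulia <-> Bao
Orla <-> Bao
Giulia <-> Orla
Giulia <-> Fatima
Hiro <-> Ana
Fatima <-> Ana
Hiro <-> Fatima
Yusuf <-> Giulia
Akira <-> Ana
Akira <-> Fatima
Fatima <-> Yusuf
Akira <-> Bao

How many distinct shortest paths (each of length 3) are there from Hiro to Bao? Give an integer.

The shortest distance is 3. The length-3 paths are: Hiro–Ana–Akira–Bao; Hiro–Fatima–Akira–Bao; Hiro–Fatima–Giulia–Bao.
That gives 3 distinct shortest paths.

3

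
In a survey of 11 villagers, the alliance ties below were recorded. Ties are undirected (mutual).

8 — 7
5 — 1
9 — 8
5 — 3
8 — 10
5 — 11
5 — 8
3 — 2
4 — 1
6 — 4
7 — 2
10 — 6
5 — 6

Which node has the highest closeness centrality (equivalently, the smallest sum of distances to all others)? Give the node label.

5

Farness (sum of distances to all others) for each node — 1:22, 2:25, 3:21, 4:27, 5:15, 6:20, 7:23, 8:17, 9:26, 10:22, 11:24.
The smallest farness is 15, for 5, so 5 has the highest closeness.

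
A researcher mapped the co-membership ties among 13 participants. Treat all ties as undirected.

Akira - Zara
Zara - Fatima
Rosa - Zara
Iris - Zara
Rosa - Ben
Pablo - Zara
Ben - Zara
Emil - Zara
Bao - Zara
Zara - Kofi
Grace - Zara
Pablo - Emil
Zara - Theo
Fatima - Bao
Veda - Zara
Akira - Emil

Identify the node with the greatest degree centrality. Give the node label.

Zara

Degrees — Akira:2, Bao:2, Ben:2, Emil:3, Fatima:2, Grace:1, Iris:1, Kofi:1, Pablo:2, Rosa:2, Theo:1, Veda:1, Zara:12.
The maximum is 12, attained only by Zara.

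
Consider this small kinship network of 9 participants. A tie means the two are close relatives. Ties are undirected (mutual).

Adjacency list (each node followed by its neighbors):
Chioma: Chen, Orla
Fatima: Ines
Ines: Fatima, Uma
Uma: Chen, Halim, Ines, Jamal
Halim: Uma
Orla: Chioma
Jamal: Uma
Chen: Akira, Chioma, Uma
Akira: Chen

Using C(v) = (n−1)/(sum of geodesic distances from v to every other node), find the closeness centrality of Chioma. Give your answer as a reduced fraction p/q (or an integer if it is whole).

Distances from Chioma: Akira:2, Chen:1, Fatima:4, Halim:3, Ines:3, Jamal:3, Orla:1, Uma:2. Sum = 19.
n = 9, so closeness = 8/19.

8/19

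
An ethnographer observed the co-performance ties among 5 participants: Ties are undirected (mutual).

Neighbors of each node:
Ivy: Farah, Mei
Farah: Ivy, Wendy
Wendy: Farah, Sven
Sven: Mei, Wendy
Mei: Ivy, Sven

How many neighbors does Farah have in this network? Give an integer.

Farah is directly tied to Ivy and Wendy. That is 2 neighbors, so the degree of Farah is 2.

2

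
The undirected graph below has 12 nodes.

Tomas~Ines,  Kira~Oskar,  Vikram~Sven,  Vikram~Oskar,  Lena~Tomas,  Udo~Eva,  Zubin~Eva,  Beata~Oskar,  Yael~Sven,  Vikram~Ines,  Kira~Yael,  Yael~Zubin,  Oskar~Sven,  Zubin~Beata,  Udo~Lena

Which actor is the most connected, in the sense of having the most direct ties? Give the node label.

Oskar

Degrees — Beata:2, Eva:2, Ines:2, Kira:2, Lena:2, Oskar:4, Sven:3, Tomas:2, Udo:2, Vikram:3, Yael:3, Zubin:3.
The maximum is 4, attained only by Oskar.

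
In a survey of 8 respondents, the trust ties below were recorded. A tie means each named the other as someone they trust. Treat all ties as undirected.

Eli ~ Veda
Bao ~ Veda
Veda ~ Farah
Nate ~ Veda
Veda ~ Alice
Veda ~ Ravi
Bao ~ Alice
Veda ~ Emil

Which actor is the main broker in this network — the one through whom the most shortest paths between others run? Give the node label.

Unnormalized betweenness of each node: Alice:0, Bao:0, Eli:0, Emil:0, Farah:0, Nate:0, Ravi:0, Veda:20.
Veda has the largest value, 20, making it the main broker — the node through which the most shortest paths run.

Veda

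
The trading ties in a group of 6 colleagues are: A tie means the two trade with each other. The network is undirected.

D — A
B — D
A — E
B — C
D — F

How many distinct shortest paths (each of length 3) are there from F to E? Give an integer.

The shortest distance is 3, and the only length-3 path is F–D–A–E. So there is exactly 1 shortest path.

1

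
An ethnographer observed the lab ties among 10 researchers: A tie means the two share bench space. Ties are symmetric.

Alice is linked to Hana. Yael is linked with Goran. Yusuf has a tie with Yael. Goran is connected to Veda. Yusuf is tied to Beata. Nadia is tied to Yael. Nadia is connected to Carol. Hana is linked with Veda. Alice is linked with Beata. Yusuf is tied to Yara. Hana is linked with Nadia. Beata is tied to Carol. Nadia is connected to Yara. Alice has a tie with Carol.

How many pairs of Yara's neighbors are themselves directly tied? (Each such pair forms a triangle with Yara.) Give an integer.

0

Yara's neighbors are Nadia and Yusuf, but none of them are tied to each other, so no triangle contains Yara.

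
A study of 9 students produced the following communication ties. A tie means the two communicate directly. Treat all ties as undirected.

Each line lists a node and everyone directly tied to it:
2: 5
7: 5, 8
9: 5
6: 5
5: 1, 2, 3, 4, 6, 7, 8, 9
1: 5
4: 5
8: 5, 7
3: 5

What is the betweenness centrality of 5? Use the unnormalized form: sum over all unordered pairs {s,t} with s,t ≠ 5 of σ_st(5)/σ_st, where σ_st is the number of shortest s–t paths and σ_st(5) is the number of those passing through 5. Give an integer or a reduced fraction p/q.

Pairs whose geodesics pass through 5 — 6–9: 1; 6–4: 1; 6–7: 1; 6–3: 1; 6–1: 1; 6–2: 1; 6–8: 1; 9–4: 1; 9–7: 1; 9–3: 1; 9–1: 1; 9–2: 1; 9–8: 1; 4–7: 1 … (+13 more pairs).
All other pairs contribute 0.
Summing the contributions gives betweenness(5) = 27.

27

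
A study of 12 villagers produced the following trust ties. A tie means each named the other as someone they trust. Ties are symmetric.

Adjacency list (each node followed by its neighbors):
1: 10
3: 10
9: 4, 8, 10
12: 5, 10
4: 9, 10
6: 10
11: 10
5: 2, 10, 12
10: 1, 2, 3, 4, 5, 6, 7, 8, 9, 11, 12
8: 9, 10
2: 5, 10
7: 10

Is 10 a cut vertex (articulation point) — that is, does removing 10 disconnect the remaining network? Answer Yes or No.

Removing 10 leaves {2, 5, and 12} with no path to {4, 8, and 9}, so the network splits into 7 components. 10 is a cut vertex.

Yes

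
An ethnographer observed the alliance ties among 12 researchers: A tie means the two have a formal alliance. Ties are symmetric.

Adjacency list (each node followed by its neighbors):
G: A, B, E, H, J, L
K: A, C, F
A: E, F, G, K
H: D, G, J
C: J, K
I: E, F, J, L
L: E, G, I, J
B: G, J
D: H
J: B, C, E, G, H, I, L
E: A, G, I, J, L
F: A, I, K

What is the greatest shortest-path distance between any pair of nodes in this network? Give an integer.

Eccentricity of each node (its greatest distance to any other): A:3, B:3, C:3, D:4, E:3, F:4, G:2, H:3, I:3, J:2, K:4, L:3.
The maximum eccentricity is 4, realized for instance by the pair D–K via D – H – G – A – K. So the diameter is 4.

4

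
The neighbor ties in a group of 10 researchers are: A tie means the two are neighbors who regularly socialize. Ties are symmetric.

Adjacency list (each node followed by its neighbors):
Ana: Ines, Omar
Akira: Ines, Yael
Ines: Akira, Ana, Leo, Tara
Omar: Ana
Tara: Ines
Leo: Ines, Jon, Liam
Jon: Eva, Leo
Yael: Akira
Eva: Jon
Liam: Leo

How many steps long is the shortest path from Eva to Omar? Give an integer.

One shortest route is Eva – Jon – Leo – Ines – Ana – Omar, which uses 5 edges, and at distance 4 from Eva we only reach {Akira, Ana, Tara}, which does not include Omar. So d(Eva,Omar) = 5.

5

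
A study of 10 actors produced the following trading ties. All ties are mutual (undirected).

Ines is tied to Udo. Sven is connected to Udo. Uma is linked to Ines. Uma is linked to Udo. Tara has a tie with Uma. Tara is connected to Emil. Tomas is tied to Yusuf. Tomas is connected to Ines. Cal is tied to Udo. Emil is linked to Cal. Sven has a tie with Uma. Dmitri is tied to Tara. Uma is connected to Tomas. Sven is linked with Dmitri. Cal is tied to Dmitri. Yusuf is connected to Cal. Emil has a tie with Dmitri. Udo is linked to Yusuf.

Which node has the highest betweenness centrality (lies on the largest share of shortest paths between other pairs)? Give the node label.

Unnormalized betweenness of each node: Cal:67/12, Dmitri:11/4, Emil:3/4, Ines:1/3, Sven:11/6, Tara:37/12, Tomas:5/4, Udo:25/4, Uma:8, Yusuf:13/6.
Uma has the largest value, 8, making it the main broker — the node through which the most shortest paths run.

Uma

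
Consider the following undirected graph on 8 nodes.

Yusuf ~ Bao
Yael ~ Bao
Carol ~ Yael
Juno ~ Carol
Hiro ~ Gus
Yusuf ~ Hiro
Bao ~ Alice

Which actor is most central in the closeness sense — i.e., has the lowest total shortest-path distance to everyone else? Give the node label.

Farness (sum of distances to all others) for each node — Alice:19, Bao:13, Carol:19, Gus:25, Hiro:19, Juno:25, Yael:15, Yusuf:15.
The smallest farness is 13, for Bao, so Bao has the highest closeness.

Bao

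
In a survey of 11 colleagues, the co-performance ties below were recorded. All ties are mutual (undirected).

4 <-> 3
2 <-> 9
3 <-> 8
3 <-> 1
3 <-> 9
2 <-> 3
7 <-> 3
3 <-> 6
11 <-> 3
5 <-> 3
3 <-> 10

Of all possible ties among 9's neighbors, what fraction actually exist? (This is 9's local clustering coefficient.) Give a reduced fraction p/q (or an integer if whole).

9's neighbors: 2 and 3 (k = 2).
Possible neighbor pairs: C(2,2) = 1. Edges among them: 2–3 → e = 1.
Clustering(9) = 1/1.

1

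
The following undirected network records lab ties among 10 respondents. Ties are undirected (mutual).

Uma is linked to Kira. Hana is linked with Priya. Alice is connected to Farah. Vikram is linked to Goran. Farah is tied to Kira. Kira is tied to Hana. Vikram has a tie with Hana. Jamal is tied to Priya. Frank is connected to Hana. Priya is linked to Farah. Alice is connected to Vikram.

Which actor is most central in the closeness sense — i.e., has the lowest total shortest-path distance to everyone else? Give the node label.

Hana

Farness (sum of distances to all others) for each node — Alice:19, Farah:17, Frank:22, Goran:25, Hana:14, Jamal:25, Kira:17, Priya:17, Uma:25, Vikram:17.
The smallest farness is 14, for Hana, so Hana has the highest closeness.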